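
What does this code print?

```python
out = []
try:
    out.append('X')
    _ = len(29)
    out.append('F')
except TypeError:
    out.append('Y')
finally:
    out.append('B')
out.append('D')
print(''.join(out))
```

Execution trace: 'X' (try body) → 'Y' (except TypeError) → 'B' (finally) → 'D' (after the try/except). Output: XYBD

Answer: XYBD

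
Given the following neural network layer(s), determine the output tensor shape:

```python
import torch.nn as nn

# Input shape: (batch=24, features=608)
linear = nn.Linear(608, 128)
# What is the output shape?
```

Input: (24, 608) -> Output: (24, 128)

Answer: (24, 128)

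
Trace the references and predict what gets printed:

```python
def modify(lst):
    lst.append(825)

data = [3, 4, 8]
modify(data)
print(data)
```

Key concept: function modifies passed list.
Step by step:
`data = [3, 4, 8]` → data = [3, 4, 8]
`modify(data)` → data = [3, 4, 8, 825]
`print(data)` → prints [3, 4, 8, 825]

Answer: [3, 4, 8, 825]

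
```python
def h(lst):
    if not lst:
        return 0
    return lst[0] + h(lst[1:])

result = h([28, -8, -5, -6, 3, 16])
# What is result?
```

28 + (-8) + (-5) + (-6) + 3 + 16 + 0 = 28

Answer: 28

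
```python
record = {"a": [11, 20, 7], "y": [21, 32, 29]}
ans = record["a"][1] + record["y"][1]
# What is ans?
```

Trace:
`record = {"a": [11, 20, 7], "y": [21, 32, 29]}` → record = {'a': [11, 20, 7], 'y': [21, 32, 29]}
`ans = record["a"][1] + record["y"][1]` → ans = 52
So ans = 52

Answer: 52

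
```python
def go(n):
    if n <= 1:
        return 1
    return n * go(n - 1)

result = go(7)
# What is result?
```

go(7) = 7 * 6 * 5 * 4 * 3 * 2 * 1 = 5040

Answer: 5040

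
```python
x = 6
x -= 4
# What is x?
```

Trace:
`x = 6` → x = 6
`x -= 4` → x = 2
So x = 2

Answer: 2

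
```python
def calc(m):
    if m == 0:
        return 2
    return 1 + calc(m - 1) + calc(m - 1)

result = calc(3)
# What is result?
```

calc(m) = 1 + 2·calc(m-1), calc(0)=2. Closed form: (2+1)·2^3 - 1 = 23.

Answer: 23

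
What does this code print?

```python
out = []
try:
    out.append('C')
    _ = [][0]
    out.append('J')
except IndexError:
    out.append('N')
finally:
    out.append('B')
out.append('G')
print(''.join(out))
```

Execution trace: 'C' (try body) → 'N' (except IndexError) → 'B' (finally) → 'G' (after the try/except). Output: CNBG

Answer: CNBG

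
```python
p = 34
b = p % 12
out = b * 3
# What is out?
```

Trace:
`p = 34` → p = 34
`b = p % 12` → b = 10
`out = b * 3` → out = 30
So out = 30

Answer: 30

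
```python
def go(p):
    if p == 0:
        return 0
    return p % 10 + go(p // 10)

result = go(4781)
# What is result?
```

Sum of digits of 4781: 1 + 8 + 7 + 4 = 20

Answer: 20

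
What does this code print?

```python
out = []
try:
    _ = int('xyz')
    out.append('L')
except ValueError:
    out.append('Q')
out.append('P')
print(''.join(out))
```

Execution trace: 'Q' (except ValueError) → 'P' (after the try/except). Output: QP

Answer: QP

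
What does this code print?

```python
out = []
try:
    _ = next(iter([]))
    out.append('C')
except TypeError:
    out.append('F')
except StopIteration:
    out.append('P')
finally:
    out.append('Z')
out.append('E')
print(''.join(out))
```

Execution trace: 'P' (except StopIteration) → 'Z' (finally) → 'E' (after the try/except). Output: PZE

Answer: PZE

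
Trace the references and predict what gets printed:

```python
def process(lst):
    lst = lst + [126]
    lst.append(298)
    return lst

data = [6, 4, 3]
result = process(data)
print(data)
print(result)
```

Key concept: rebinding parameter vs mutation.
Step by step:
`data = [6, 4, 3]` → data = [6, 4, 3]
`result = process(data)` → result = [6, 4, 3, 126, 298]
`print(data)` → prints [6, 4, 3]
`print(result)` → prints [6, 4, 3, 126, 298]

Answer:
[6, 4, 3]
[6, 4, 3, 126, 298]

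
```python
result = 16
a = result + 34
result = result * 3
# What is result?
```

Trace:
`result = 16` → result = 16
`a = result + 34` → a = 50
`result = result * 3` → result = 48
So result = 48

Answer: 48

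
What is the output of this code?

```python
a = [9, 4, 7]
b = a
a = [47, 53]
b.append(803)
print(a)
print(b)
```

Key concept: rebinding vs mutation: a is rebound to a new list, b still points at the original.
Step by step:
`a = [9, 4, 7]` → a = [9, 4, 7]
`b = a` → b = [9, 4, 7] (same object as a)
`a = [47, 53]` → a = [47, 53]
`b.append(803)` → b = [9, 4, 7, 803]
`print(a)` → prints [47, 53]
`print(b)` → prints [9, 4, 7, 803]

Answer:
[47, 53]
[9, 4, 7, 803]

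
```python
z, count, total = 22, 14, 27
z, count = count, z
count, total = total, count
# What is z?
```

Trace:
`z, count, total = 22, 14, 27` → z = 22; count = 14; total = 27
`z, count = count, z` → z = 14; count = 22
`count, total = total, count` → count = 27; total = 22
So z = 14

Answer: 14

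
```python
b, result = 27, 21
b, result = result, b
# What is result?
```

Trace:
`b, result = 27, 21` → b = 27; result = 21
`b, result = result, b` → b = 21; result = 27
So result = 27

Answer: 27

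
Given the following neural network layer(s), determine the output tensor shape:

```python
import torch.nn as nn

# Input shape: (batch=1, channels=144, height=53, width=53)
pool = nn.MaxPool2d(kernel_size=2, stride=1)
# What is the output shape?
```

Input: (1, 144, 53, 53) -> Output: (1, 144, 52, 52)

Answer: (1, 144, 52, 52)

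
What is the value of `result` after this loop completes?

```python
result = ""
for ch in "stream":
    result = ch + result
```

Reverse 'stream'
`result` takes the values: "" → "s" → "ts" → "rts" → "erts" → "aerts" → "maerts"

Answer: "maerts"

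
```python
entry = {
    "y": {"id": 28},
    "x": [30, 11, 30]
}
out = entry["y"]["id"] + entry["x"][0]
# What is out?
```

Trace:
`entry = { ...` → entry = {'y': {'id': 28}, 'x': [30, 11, 30]}
`out = entry["y"]["id"] + entry["x"][0]` → out = 58
So out = 58

Answer: 58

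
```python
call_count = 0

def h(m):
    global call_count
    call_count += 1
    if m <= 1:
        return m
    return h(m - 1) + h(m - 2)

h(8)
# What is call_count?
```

Calls(m) = 1 + Calls(m-1) + Calls(m-2); Calls(0)=Calls(1)=1. For m=8 this gives 67.

Answer: 67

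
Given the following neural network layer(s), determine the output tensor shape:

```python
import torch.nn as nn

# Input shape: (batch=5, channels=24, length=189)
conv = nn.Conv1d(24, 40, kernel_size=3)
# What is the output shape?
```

Input: (5, 24, 189) -> Output: (5, 40, 187)

Answer: (5, 40, 187)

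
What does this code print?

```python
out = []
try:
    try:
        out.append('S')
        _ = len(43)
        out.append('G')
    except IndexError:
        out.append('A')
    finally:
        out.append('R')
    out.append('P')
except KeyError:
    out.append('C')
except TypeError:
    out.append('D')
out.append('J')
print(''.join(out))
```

Execution trace: 'S' (inner try body) → 'R' (inner finally) → 'D' (except TypeError) → 'J' (after the try/except). Output: SRDJ

Answer: SRDJ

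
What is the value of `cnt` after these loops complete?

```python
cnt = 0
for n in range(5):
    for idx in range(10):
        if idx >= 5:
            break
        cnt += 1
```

Inner breaks at 5, outer runs 5 times
`cnt` takes the values: 0 → 1 → 2 → 3 → 4 → 5 → 6 → 7 → 8 → 9 → 10 → 11 → 12 → 13 → 14 → 15 → 16 → 17 → 18 → 19 → 20 → 21 → 22 → 23 → 24 → 25

Answer: 25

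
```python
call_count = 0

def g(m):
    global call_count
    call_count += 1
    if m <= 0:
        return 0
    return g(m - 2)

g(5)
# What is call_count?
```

Linear recursion stepping by 2: 4 calls from m=5 down to ≤0.

Answer: 4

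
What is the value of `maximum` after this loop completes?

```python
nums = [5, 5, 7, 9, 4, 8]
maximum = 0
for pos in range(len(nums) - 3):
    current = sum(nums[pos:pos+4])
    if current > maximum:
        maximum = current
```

Max sum of 4-element window in [5, 5, 7, 9, 4, 8]
`maximum` takes the values: 0 → 26 → 28

Answer: 28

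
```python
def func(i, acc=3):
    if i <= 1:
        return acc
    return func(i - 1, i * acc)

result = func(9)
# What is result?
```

Accumulator trace (n, acc): (9, 3) -> (8, 27) -> (7, 216) -> (6, 1512) -> (5, 9072) -> (4, 45360) -> (3, 181440) -> (2, 544320) -> (1, 1088640) -> return 1088640

Answer: 1088640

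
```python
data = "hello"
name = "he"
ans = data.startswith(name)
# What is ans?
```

Trace:
`data = "hello"` → data = 'hello'
`name = "he"` → name = 'he'
`ans = data.startswith(name)` → ans = True
So ans = True

Answer: True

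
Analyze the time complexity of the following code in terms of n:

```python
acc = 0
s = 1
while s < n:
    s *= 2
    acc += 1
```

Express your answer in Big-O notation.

Each loop level contributes: log n. Multiplying the contributions gives O(log n).

Answer: O(log n)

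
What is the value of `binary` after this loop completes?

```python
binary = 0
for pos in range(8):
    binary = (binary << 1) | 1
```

Build 8 consecutive 1-bits: 0b11111111
`binary` takes the values: 0 → 1 → 3 → 7 → 15 → 31 → 63 → 127 → 255

Answer: 255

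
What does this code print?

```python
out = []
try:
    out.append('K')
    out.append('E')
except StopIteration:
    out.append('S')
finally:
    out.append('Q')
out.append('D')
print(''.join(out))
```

Execution trace: 'K' (try body) → 'E' (try body, no exception) → 'Q' (finally) → 'D' (after the try/except). Output: KEQD

Answer: KEQD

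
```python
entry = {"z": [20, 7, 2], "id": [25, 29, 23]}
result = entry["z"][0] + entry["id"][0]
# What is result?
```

Trace:
`entry = {"z": [20, 7, 2], "id": [25, 29, 23]}` → entry = {'z': [20, 7, 2], 'id': [25, 29, 23]}
`result = entry["z"][0] + entry["id"][0]` → result = 45
So result = 45

Answer: 45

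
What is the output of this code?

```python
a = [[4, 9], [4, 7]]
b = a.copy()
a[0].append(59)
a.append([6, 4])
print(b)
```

Key concept: shallow copy with nested lists.
Step by step:
`a = [[4, 9], [4, 7]]` → a = [[4, 9], [4, 7]]
`b = a.copy()` → b = [[4, 9], [4, 7]]
`a[0].append(59)` → a = [[4, 9, 59], [4, 7]]; b = [[4, 9, 59], [4, 7]]
`a.append([6, 4])` → a = [[4, 9, 59], [4, 7], [6, 4]]
`print(b)` → prints [[4, 9, 59], [4, 7]]

Answer: [[4, 9, 59], [4, 7]]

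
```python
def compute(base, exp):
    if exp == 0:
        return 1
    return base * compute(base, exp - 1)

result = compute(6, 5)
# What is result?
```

compute(6, 5) = 6 * 6 * 6 * 6 * 6 = 7776

Answer: 7776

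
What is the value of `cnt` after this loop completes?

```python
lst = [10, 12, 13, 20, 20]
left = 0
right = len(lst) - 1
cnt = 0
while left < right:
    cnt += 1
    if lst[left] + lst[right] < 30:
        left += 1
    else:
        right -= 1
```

Steps to find pair summing to 30
`cnt` takes the values: 0 → 1 → 2 → 3 → 4

Answer: 4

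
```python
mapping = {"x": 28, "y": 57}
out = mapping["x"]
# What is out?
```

Trace:
`mapping = {"x": 28, "y": 57}` → mapping = {'x': 28, 'y': 57}
`out = mapping["x"]` → out = 28
So out = 28

Answer: 28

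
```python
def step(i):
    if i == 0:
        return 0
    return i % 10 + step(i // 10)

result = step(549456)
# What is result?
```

Sum of digits of 549456: 6 + 5 + 4 + 9 + 4 + 5 = 33

Answer: 33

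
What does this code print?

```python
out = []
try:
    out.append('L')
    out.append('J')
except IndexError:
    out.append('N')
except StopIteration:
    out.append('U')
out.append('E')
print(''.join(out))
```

Execution trace: 'L' (try body) → 'J' (try body, no exception) → 'E' (after the try/except). Output: LJE

Answer: LJE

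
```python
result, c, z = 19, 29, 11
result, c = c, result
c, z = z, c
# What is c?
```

Trace:
`result, c, z = 19, 29, 11` → result = 19; c = 29; z = 11
`result, c = c, result` → result = 29; c = 19
`c, z = z, c` → c = 11; z = 19
So c = 11

Answer: 11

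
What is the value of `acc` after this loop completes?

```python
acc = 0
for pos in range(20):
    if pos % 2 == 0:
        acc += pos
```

Sum of even numbers 0 to 19
`acc` takes the values: 0 → 2 → 6 → 12 → 20 → 30 → 42 → 56 → 72 → 90

Answer: 90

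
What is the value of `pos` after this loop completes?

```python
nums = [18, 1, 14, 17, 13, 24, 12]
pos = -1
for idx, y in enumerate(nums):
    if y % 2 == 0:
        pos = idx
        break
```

First even number index in [18, 1, 14, 17, 13, 24, 12]
`pos` takes the values: -1 → 0

Answer: 0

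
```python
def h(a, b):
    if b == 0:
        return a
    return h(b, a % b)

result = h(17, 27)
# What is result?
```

h(17, 27) -> h(27, 17) -> h(17, 10) -> h(10, 7) -> h(7, 3) -> h(3, 1) -> h(1, 0) -> 1

Answer: 1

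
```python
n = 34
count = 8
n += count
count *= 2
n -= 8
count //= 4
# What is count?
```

Trace:
`n = 34` → n = 34
`count = 8` → count = 8
`n += count` → n = 42
`count *= 2` → count = 16
`n -= 8` → n = 34
`count //= 4` → count = 4
So count = 4

Answer: 4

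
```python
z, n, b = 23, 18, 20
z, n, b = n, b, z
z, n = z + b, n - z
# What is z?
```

Trace:
`z, n, b = 23, 18, 20` → z = 23; n = 18; b = 20
`z, n, b = n, b, z` → z = 18; n = 20; b = 23
`z, n = z + b, n - z` → z = 41; n = 2
So z = 41

Answer: 41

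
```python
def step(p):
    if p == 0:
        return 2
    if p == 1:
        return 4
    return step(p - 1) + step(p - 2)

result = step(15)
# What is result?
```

Build up from base cases: step(0)=2, step(1)=4, step(2)=6, step(3)=10, step(4)=16, step(5)=26, step(6)=42, ..., step(15)=3194

Answer: 3194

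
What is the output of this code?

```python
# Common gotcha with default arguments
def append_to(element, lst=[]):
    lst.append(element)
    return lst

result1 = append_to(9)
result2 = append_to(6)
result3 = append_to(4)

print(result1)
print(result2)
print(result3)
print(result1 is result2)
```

Key concept: mutable default argument gotcha.
Step by step:
`result1 = append_to(9)` → result1 = [9]
`result2 = append_to(6)` → result1 = [9, 6] (same object as result2); result2 = [9, 6] (same object as result1)
`result3 = append_to(4)` → result1 = [9, 6, 4] (same object as result2, result3); result2 = [9, 6, 4] (same object as result1, result3); result3 = [9, 6, 4] (same object as result1, result2)
`print(result1)` → prints [9, 6, 4]
`print(result2)` → prints [9, 6, 4]
`print(result3)` → prints [9, 6, 4]
`print(result1 is result2)` → prints True

Answer:
[9, 6, 4]
[9, 6, 4]
[9, 6, 4]
True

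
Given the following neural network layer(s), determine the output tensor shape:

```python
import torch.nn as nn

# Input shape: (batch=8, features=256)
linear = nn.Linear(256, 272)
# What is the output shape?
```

Input: (8, 256) -> Output: (8, 272)

Answer: (8, 272)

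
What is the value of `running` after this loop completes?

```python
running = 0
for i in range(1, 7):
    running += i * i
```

Sum of squares 1² to 6² = 91
`running` takes the values: 0 → 1 → 5 → 14 → 30 → 55 → 91

Answer: 91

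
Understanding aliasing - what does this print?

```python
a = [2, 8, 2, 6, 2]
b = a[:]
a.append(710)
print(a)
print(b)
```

Key concept: slice [:] creates copy.
Step by step:
`a = [2, 8, 2, 6, 2]` → a = [2, 8, 2, 6, 2]
`b = a[:]` → b = [2, 8, 2, 6, 2]
`a.append(710)` → a = [2, 8, 2, 6, 2, 710]
`print(a)` → prints [2, 8, 2, 6, 2, 710]
`print(b)` → prints [2, 8, 2, 6, 2]

Answer:
[2, 8, 2, 6, 2, 710]
[2, 8, 2, 6, 2]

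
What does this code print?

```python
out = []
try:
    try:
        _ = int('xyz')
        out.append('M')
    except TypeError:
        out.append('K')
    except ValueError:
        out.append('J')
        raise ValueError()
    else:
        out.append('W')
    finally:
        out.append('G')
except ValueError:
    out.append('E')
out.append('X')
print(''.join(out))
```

Execution trace: 'J' (inner except ValueError) → 'G' (inner finally) → 'E' (outer except ValueError) → 'X' (after the try/except). Output: JGEX

Answer: JGEX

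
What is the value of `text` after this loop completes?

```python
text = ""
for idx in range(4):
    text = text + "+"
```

Repeat '+' 4 times
`text` takes the values: "" → "+" → "++" → "+++" → "++++"

Answer: "++++"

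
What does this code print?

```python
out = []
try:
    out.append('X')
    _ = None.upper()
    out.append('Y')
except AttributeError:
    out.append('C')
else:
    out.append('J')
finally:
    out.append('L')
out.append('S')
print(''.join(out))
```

Execution trace: 'X' (try body) → 'C' (except AttributeError) → 'L' (finally) → 'S' (after the try/except). Output: XCLS

Answer: XCLS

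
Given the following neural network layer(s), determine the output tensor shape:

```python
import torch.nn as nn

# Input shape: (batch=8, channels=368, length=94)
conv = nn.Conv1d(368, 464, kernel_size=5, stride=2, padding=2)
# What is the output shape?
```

Input: (8, 368, 94) -> Output: (8, 464, 47)

Answer: (8, 464, 47)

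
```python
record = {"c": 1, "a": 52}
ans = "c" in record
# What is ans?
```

Trace:
`record = {"c": 1, "a": 52}` → record = {'c': 1, 'a': 52}
`ans = "c" in record` → ans = True
So ans = True

Answer: True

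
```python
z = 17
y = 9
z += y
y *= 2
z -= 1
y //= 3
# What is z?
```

Trace:
`z = 17` → z = 17
`y = 9` → y = 9
`z += y` → z = 26
`y *= 2` → y = 18
`z -= 1` → z = 25
`y //= 3` → y = 6
So z = 25

Answer: 25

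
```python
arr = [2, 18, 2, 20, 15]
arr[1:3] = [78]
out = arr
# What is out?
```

Trace:
`arr = [2, 18, 2, 20, 15]` → arr = [2, 18, 2, 20, 15]
`arr[1:3] = [78]` → arr = [2, 78, 20, 15]
`out = arr` → out = [2, 78, 20, 15]
So out = [2, 78, 20, 15]

Answer: [2, 78, 20, 15]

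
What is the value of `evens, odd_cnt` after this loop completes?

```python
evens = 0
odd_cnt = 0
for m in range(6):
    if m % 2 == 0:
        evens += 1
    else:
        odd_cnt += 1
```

Count evens and odds in range(6)
`evens, odd_cnt` takes the values: (0, 0) → (1, 0) → (1, 1) → (2, 1) → (2, 2) → (3, 2) → (3, 3)

Answer: 3, 3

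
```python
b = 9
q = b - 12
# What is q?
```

Trace:
`b = 9` → b = 9
`q = b - 12` → q = -3
So q = -3

Answer: -3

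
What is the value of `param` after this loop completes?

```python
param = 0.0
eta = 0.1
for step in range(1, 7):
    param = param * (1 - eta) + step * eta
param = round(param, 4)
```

Moving average with lr=0.1
`param` takes the values: 0.0 → 0.1 → 0.29 → 0.561 → 0.9049 → 1.31441 → 1.782969 → 1.783

Answer: 1.783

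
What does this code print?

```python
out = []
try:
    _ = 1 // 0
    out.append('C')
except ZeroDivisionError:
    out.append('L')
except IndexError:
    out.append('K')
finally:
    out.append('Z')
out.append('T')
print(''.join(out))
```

Execution trace: 'L' (except ZeroDivisionError) → 'Z' (finally) → 'T' (after the try/except). Output: LZT

Answer: LZT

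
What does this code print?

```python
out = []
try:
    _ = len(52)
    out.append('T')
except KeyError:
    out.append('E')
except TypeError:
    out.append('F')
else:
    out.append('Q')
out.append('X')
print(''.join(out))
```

Execution trace: 'F' (except TypeError) → 'X' (after the try/except). Output: FX

Answer: FX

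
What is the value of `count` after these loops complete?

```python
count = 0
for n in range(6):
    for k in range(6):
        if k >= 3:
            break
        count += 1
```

Inner breaks at 3, outer runs 6 times
`count` takes the values: 0 → 1 → 2 → 3 → 4 → 5 → 6 → 7 → 8 → 9 → 10 → 11 → 12 → 13 → 14 → 15 → 16 → 17 → 18

Answer: 18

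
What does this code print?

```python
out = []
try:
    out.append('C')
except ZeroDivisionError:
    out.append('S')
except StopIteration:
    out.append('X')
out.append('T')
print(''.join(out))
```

Execution trace: 'C' (try body, no exception) → 'T' (after the try/except). Output: CT

Answer: CT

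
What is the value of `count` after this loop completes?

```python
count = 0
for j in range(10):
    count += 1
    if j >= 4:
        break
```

Loop breaks when j reaches 4, count is 5
`count` takes the values: 0 → 1 → 2 → 3 → 4 → 5

Answer: 5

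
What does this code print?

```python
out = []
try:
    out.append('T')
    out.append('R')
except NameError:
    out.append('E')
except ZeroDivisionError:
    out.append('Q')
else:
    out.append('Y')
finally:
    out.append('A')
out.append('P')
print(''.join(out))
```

Execution trace: 'T' (try body) → 'R' (try body, no exception) → 'Y' (else) → 'A' (finally) → 'P' (after the try/except). Output: TRYAP

Answer: TRYAP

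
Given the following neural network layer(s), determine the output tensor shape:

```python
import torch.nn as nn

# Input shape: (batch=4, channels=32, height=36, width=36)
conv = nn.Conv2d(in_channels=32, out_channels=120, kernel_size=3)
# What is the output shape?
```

Input: (4, 32, 36, 36) -> Output: (4, 120, 34, 34)

Answer: (4, 120, 34, 34)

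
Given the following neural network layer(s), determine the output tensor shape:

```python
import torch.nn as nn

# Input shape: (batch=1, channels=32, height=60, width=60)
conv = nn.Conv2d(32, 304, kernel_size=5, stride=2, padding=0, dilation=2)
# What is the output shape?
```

Input: (1, 32, 60, 60) -> Output: (1, 304, 26, 26)

Answer: (1, 304, 26, 26)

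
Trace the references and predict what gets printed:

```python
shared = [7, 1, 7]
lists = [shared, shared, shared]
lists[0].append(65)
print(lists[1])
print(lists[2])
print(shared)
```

Key concept: list of same reference.
Step by step:
`shared = [7, 1, 7]` → shared = [7, 1, 7]
`lists = [shared, shared, shared]` → lists = [[7, 1, 7], [7, 1, 7], [7, 1, 7]]
`lists[0].append(65)` → shared = [7, 1, 7, 65]; lists = [[7, 1, 7, 65], [7, 1, 7, 65], [7, 1, 7, 65]]
`print(lists[1])` → prints [7, 1, 7, 65]
`print(lists[2])` → prints [7, 1, 7, 65]
`print(shared)` → prints [7, 1, 7, 65]

Answer:
[7, 1, 7, 65]
[7, 1, 7, 65]
[7, 1, 7, 65]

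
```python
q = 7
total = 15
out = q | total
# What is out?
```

Trace:
`q = 7` → q = 7
`total = 15` → total = 15
`out = q | total` → out = 15
So out = 15

Answer: 15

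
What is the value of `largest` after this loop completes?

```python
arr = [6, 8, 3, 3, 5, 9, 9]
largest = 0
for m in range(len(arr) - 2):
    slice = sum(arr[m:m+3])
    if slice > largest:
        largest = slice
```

Max sum of 3-element window in [6, 8, 3, 3, 5, 9, 9]
`largest` takes the values: 0 → 17 → 23

Answer: 23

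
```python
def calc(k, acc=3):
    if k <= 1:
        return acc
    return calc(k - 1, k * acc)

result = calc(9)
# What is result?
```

Accumulator trace (n, acc): (9, 3) -> (8, 27) -> (7, 216) -> (6, 1512) -> (5, 9072) -> (4, 45360) -> (3, 181440) -> (2, 544320) -> (1, 1088640) -> return 1088640

Answer: 1088640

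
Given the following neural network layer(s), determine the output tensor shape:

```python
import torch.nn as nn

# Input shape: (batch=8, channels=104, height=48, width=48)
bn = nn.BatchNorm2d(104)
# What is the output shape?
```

Input: (8, 104, 48, 48) -> Output: (8, 104, 48, 48)

Answer: (8, 104, 48, 48)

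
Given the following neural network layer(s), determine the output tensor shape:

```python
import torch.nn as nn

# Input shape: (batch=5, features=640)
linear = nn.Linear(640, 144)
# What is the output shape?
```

Input: (5, 640) -> Output: (5, 144)

Answer: (5, 144)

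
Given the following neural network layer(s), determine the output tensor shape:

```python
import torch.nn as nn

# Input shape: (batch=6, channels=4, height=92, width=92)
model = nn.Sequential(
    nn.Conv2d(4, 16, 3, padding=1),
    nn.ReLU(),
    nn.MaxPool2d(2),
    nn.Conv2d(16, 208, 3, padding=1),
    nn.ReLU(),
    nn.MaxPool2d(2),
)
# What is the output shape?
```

Input: (6, 4, 92, 92) -> after first Conv2d: (6, 16, 92, 92) -> after first MaxPool2d: (6, 16, 46, 46) -> after second Conv2d: (6, 208, 46, 46) -> Output: (6, 208, 23, 23)

Answer: (6, 208, 23, 23)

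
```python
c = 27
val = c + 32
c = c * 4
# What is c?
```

Trace:
`c = 27` → c = 27
`val = c + 32` → val = 59
`c = c * 4` → c = 108
So c = 108

Answer: 108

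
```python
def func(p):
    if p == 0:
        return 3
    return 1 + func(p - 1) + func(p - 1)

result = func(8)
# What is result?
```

func(p) = 1 + 2·func(p-1), func(0)=3. Closed form: (3+1)·2^8 - 1 = 1023.

Answer: 1023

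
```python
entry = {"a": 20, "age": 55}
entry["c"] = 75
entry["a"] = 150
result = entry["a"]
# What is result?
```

Trace:
`entry = {"a": 20, "age": 55}` → entry = {'a': 20, 'age': 55}
`entry["c"] = 75` → entry = {'a': 20, 'age': 55, 'c': 75}
`entry["a"] = 150` → entry = {'a': 150, 'age': 55, 'c': 75}
`result = entry["a"]` → result = 150
So result = 150

Answer: 150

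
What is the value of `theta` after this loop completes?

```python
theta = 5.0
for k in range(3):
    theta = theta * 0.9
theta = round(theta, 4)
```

Exponential decay: 5.0 * 0.9^3
`theta` takes the values: 5.0 → 4.5 → 4.05 → 3.645

Answer: 3.645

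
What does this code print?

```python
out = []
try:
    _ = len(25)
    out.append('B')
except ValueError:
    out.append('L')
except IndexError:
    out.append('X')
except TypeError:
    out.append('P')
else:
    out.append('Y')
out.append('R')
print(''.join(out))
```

Execution trace: 'P' (except TypeError) → 'R' (after the try/except). Output: PR

Answer: PR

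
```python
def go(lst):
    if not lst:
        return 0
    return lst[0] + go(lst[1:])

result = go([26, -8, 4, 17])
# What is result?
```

26 + (-8) + 4 + 17 + 0 = 39

Answer: 39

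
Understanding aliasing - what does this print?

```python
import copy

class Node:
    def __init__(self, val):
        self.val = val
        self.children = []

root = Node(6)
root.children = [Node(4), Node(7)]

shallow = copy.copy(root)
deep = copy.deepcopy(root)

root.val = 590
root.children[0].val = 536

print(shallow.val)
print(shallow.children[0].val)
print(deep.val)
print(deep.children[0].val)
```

Key concept: deep copy with custom objects.
Step by step:
`root = Node(6)` → root = Node(val=6, children=[])
`root.children = [Node(4), Node(7)]` → root = Node(val=6, children=[Node(val=4, children=[]), Node(val=7, children=[])])
`shallow = copy.copy(root)` → shallow = Node(val=6, children=[Node(val=4, children=[]), Node(val=7, children=[])])
`deep = copy.deepcopy(root)` → deep = Node(val=6, children=[Node(val=4, children=[]), Node(val=7, children=[])])
`root.val = 590` → root = Node(val=590, children=[Node(val=4, children=[]), Node(val=7, children=[])])
`root.children[0].val = 536` → root = Node(val=590, children=[Node(val=536, children=[]), Node(val=7, children=[])]); shallow = Node(val=6, children=[Node(val=536, children=[]), Node(val=7, children=[])])
`print(shallow.val)` → prints 6
`print(shallow.children[0].val)` → prints 536
`print(deep.val)` → prints 6
`print(deep.children[0].val)` → prints 4

Answer:
6
536
6
4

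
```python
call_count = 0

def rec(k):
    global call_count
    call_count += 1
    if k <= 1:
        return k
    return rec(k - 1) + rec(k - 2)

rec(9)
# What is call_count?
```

Calls(k) = 1 + Calls(k-1) + Calls(k-2); Calls(0)=Calls(1)=1. For k=9 this gives 109.

Answer: 109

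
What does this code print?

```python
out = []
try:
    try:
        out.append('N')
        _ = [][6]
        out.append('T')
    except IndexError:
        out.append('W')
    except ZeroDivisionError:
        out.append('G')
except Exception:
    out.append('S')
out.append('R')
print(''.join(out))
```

Execution trace: 'N' (inner try body) → 'W' (inner except IndexError) → 'R' (after the try/except). Output: NWR

Answer: NWR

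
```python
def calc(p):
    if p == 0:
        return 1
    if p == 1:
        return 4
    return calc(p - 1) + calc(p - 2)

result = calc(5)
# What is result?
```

Build up from base cases: calc(0)=1, calc(1)=4, calc(2)=5, calc(3)=9, calc(4)=14, calc(5)=23

Answer: 23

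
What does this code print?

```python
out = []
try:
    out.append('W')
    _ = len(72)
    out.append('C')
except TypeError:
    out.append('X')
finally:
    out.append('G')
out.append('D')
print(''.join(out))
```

Execution trace: 'W' (try body) → 'X' (except TypeError) → 'G' (finally) → 'D' (after the try/except). Output: WXGD

Answer: WXGD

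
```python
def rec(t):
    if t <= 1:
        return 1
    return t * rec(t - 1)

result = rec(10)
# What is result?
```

rec(10) = 10 * 9 * 8 * 7 * 6 * 5 * 4 * 3 * 2 * 1 = 3628800

Answer: 3628800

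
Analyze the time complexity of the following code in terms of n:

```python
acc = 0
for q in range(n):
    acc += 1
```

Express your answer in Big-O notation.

Each loop level contributes: n. Multiplying the contributions gives O(n).

Answer: O(n)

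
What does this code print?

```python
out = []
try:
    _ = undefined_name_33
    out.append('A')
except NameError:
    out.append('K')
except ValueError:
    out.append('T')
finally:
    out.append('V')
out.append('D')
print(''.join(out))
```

Execution trace: 'K' (except NameError) → 'V' (finally) → 'D' (after the try/except). Output: KVD

Answer: KVD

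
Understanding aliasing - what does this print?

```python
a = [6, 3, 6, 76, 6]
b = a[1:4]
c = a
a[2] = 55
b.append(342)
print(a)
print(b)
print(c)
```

Key concept: slice vs alias.
Step by step:
`a = [6, 3, 6, 76, 6]` → a = [6, 3, 6, 76, 6]
`b = a[1:4]` → b = [3, 6, 76]
`c = a` → c = [6, 3, 6, 76, 6] (same object as a)
`a[2] = 55` → a = [6, 3, 55, 76, 6] (same object as c); c = [6, 3, 55, 76, 6] (same object as a)
`b.append(342)` → b = [3, 6, 76, 342]
`print(a)` → prints [6, 3, 55, 76, 6]
`print(b)` → prints [3, 6, 76, 342]
`print(c)` → prints [6, 3, 55, 76, 6]

Answer:
[6, 3, 55, 76, 6]
[3, 6, 76, 342]
[6, 3, 55, 76, 6]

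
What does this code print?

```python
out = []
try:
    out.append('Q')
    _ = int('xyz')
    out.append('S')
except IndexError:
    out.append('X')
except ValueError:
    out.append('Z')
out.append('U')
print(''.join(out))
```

Execution trace: 'Q' (try body) → 'Z' (except ValueError) → 'U' (after the try/except). Output: QZU

Answer: QZU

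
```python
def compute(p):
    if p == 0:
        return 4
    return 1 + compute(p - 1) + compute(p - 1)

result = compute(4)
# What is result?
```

compute(p) = 1 + 2·compute(p-1), compute(0)=4. Closed form: (4+1)·2^4 - 1 = 79.

Answer: 79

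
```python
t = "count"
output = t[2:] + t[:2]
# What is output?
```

Trace:
`t = "count"` → t = 'count'
`output = t[2:] + t[:2]` → output = 'untco'
So output = 'untco'

Answer: 'untco'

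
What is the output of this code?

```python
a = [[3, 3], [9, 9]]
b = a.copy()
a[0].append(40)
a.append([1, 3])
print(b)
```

Key concept: shallow copy with nested lists.
Step by step:
`a = [[3, 3], [9, 9]]` → a = [[3, 3], [9, 9]]
`b = a.copy()` → b = [[3, 3], [9, 9]]
`a[0].append(40)` → a = [[3, 3, 40], [9, 9]]; b = [[3, 3, 40], [9, 9]]
`a.append([1, 3])` → a = [[3, 3, 40], [9, 9], [1, 3]]
`print(b)` → prints [[3, 3, 40], [9, 9]]

Answer: [[3, 3, 40], [9, 9]]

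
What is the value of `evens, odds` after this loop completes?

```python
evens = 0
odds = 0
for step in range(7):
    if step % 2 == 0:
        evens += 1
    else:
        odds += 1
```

Count evens and odds in range(7)
`evens, odds` takes the values: (0, 0) → (1, 0) → (1, 1) → (2, 1) → (2, 2) → (3, 2) → (3, 3) → (4, 3)

Answer: 4, 3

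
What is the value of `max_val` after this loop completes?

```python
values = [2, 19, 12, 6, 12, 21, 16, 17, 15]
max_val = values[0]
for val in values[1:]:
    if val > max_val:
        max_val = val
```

Maximum of [2, 19, 12, 6, 12, 21, 16, 17, 15]
`max_val` takes the values: 2 → 19 → 21

Answer: 21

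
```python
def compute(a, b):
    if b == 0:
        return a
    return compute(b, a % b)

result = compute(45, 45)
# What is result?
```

compute(45, 45) -> compute(45, 0) -> 45

Answer: 45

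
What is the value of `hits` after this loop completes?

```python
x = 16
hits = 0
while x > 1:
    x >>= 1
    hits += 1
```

Count right shifts until 1
`hits` takes the values: 0 → 1 → 2 → 3 → 4

Answer: 4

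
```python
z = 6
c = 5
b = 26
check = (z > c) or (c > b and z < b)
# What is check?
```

Trace:
`z = 6` → z = 6
`c = 5` → c = 5
`b = 26` → b = 26
`check = (z > c) or (c > b and z < b)` → check = True
So check = True

Answer: True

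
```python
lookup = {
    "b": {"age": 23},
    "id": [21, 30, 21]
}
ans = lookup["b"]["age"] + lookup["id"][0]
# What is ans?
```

Trace:
`lookup = { ...` → lookup = {'b': {'age': 23}, 'id': [21, 30, 21]}
`ans = lookup["b"]["age"] + lookup["id"][0]` → ans = 44
So ans = 44

Answer: 44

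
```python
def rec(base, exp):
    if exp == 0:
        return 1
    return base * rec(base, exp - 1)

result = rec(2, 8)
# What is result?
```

rec(2, 8) = 2 * 2 * 2 * 2 * 2 * 2 * 2 * 2 = 256

Answer: 256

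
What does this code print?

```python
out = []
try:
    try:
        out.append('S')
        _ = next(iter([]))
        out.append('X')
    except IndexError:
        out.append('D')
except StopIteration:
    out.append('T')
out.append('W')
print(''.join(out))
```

Execution trace: 'S' (try body) → 'T' (outer except StopIteration) → 'W' (after the try/except). Output: STW

Answer: STW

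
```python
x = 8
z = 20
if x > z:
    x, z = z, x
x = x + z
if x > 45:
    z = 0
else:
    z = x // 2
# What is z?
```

Trace:
`x = 8` → x = 8
`z = 20` → z = 20
`if x > z: ...` → x > z is False → no variable changes
`x = x + z` → x = 28
`if x > 45: ...` → x > 45 is False, take else branch → z = 14
So z = 14

Answer: 14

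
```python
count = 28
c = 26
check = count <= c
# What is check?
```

Trace:
`count = 28` → count = 28
`c = 26` → c = 26
`check = count <= c` → check = False
So check = False

Answer: False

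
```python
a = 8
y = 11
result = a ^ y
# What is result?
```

Trace:
`a = 8` → a = 8
`y = 11` → y = 11
`result = a ^ y` → result = 3
So result = 3

Answer: 3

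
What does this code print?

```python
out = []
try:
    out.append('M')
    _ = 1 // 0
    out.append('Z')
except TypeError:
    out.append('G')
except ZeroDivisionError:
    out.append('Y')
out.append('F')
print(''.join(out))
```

Execution trace: 'M' (try body) → 'Y' (except ZeroDivisionError) → 'F' (after the try/except). Output: MYF

Answer: MYF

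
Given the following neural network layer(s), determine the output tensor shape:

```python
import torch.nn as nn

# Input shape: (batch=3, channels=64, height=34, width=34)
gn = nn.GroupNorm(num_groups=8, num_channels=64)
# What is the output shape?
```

Input: (3, 64, 34, 34) -> Output: (3, 64, 34, 34)

Answer: (3, 64, 34, 34)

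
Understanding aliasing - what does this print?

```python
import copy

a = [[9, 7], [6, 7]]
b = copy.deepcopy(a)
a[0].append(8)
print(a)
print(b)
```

Key concept: deep copy is fully independent.
Step by step:
`a = [[9, 7], [6, 7]]` → a = [[9, 7], [6, 7]]
`b = copy.deepcopy(a)` → b = [[9, 7], [6, 7]]
`a[0].append(8)` → a = [[9, 7, 8], [6, 7]]
`print(a)` → prints [[9, 7, 8], [6, 7]]
`print(b)` → prints [[9, 7], [6, 7]]

Answer:
[[9, 7, 8], [6, 7]]
[[9, 7], [6, 7]]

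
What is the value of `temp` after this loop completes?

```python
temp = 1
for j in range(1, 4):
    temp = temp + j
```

Start at 1, add 1 through 3
`temp` takes the values: 1 → 2 → 4 → 7

Answer: 7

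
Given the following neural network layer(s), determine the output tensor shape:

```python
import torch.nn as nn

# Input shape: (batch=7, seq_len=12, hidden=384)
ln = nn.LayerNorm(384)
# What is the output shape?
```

Input: (7, 12, 384) -> Output: (7, 12, 384)

Answer: (7, 12, 384)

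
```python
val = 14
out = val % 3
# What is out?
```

Trace:
`val = 14` → val = 14
`out = val % 3` → out = 2
So out = 2

Answer: 2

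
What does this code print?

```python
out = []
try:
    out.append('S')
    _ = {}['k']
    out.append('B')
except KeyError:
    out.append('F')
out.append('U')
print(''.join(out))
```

Execution trace: 'S' (try body) → 'F' (except KeyError) → 'U' (after the try/except). Output: SFU

Answer: SFU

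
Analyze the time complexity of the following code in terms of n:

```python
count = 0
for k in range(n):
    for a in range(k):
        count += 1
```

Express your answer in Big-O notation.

Each loop level contributes: n × n. Multiplying the contributions gives O(n^2).

Answer: O(n^2)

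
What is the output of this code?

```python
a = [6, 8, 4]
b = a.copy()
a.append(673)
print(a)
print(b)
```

Key concept: list.copy() creates independent copy.
Step by step:
`a = [6, 8, 4]` → a = [6, 8, 4]
`b = a.copy()` → b = [6, 8, 4]
`a.append(673)` → a = [6, 8, 4, 673]
`print(a)` → prints [6, 8, 4, 673]
`print(b)` → prints [6, 8, 4]

Answer:
[6, 8, 4, 673]
[6, 8, 4]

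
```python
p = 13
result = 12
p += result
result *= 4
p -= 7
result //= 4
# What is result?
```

Trace:
`p = 13` → p = 13
`result = 12` → result = 12
`p += result` → p = 25
`result *= 4` → result = 48
`p -= 7` → p = 18
`result //= 4` → result = 12
So result = 12

Answer: 12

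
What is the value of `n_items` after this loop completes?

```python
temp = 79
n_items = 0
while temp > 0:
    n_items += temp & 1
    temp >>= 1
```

Count set bits in 79 (binary: 0b1001111)
`n_items` takes the values: 0 → 1 → 2 → 3 → 4 → 5

Answer: 5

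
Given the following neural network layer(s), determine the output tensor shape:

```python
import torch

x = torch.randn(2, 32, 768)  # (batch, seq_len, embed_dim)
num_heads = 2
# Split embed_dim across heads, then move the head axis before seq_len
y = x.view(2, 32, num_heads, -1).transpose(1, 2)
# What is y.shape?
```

Input: (2, 32, 768) -> head_dim = 768 // 2 = 384; after view: (2, 32, 2, 384) -> after transpose(1, 2): (2, 2, 32, 384) -> Output: (2, 2, 32, 384)

Answer: (2, 2, 32, 384)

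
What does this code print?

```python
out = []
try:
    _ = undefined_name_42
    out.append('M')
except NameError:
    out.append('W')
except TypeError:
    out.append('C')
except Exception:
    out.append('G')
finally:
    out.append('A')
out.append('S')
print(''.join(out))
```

Execution trace: 'W' (except NameError) → 'A' (finally) → 'S' (after the try/except). Output: WAS

Answer: WAS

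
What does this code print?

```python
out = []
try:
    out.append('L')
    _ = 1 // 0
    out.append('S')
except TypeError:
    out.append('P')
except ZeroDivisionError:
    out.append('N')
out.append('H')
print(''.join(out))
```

Execution trace: 'L' (try body) → 'N' (except ZeroDivisionError) → 'H' (after the try/except). Output: LNH

Answer: LNH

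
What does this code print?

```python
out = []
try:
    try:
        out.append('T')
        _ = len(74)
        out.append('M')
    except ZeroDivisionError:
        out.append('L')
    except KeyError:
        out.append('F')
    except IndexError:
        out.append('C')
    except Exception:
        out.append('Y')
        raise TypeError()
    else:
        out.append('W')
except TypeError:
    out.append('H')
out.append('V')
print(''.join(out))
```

Execution trace: 'T' (try body) → 'Y' (except Exception) → 'H' (outer except TypeError) → 'V' (after the try/except). Output: TYHV

Answer: TYHV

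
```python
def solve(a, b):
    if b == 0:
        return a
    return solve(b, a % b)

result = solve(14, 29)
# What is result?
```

solve(14, 29) -> solve(29, 14) -> solve(14, 1) -> solve(1, 0) -> 1

Answer: 1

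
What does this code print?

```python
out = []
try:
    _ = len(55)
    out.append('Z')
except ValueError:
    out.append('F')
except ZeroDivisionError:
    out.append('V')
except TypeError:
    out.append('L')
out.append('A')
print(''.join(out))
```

Execution trace: 'L' (except TypeError) → 'A' (after the try/except). Output: LA

Answer: LA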